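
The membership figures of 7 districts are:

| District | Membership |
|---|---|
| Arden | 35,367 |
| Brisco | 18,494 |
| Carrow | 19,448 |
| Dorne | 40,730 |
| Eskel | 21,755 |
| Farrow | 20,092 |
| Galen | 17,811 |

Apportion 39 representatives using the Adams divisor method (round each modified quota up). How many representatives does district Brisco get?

4

Standard divisor 173697/39 ≈ 4453.769; standard quotas: Arden 7.941, Brisco 4.152, Carrow 4.367, Dorne 9.145, Eskel 4.885, Farrow 4.511, Galen 3.999.
Rounding up gives 8, 5, 5, 10, 5, 5, 4 = 42 seats, so the divisor must be adjusted.
With modified divisor 4900: modified quotas Arden 7.218, Brisco 3.774, Carrow 3.969, Dorne 8.312, Eskel 4.440, Farrow 4.100, Galen 3.635.
Rounding up: Arden 8, Brisco 4, Carrow 4, Dorne 9, Eskel 5, Farrow 5, Galen 4 (total 39).
Brisco receives 4.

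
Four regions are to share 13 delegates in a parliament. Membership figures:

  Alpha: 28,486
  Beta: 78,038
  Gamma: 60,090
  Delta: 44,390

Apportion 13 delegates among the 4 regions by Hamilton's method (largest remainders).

Alpha: 2, Beta: 5, Gamma: 3, Delta: 3

Standard divisor: 211004 ÷ 13 ≈ 16231.077.
Standard quotas: Alpha 1.7550, Beta 4.8079, Gamma 3.7022, Delta 2.7349.
Lower quotas: Alpha 1, Beta 4, Gamma 3, Delta 2 (sum 10, leaving 3 seats).
Remainders in descending order: Beta 0.8079, Alpha 0.7550, Delta 0.7349, Gamma 0.7022.
Largest remainders: Beta, Alpha, Delta receive the extra seats.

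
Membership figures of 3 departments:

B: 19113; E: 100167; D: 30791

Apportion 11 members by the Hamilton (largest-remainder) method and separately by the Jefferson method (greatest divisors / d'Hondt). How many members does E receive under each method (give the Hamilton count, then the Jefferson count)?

7 and 8

Hamilton: B 2, E 7, D 2.
Jefferson: B 1, E 8, D 2.
E gets 7 under Hamilton and 8 under Jefferson.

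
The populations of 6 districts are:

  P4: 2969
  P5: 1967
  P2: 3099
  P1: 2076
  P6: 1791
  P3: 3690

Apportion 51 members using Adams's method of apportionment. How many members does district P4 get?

10

Standard divisor 15592/51 ≈ 305.725; standard quotas: P4 9.711, P5 6.434, P2 10.137, P1 6.790, P6 5.858, P3 12.070.
Rounding up gives 10, 7, 11, 7, 6, 13 = 54 seats, so the divisor must be adjusted.
With modified divisor 329: modified quotas P4 9.024, P5 5.979, P2 9.419, P1 6.310, P6 5.444, P3 11.216.
Rounding up: P4 10, P5 6, P2 10, P1 7, P6 6, P3 12 (total 51).
P4 receives 10.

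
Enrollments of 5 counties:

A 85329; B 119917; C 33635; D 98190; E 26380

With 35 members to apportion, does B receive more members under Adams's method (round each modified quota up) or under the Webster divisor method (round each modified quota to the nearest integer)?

Webster

Adams: A 8, B 11, C 4, D 9, E 3.
Webster: A 8, B 12, C 3, D 9, E 3.
B gets 11 under Adams and 12 under Webster.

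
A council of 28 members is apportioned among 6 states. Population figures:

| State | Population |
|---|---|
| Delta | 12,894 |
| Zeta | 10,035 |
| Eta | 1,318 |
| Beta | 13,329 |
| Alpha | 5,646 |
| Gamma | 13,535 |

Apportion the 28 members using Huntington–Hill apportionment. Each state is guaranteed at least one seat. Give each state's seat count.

With divisor 2073: modified quotas Delta 6.220, Zeta 4.841, Eta 0.636, Beta 6.430, Alpha 2.724, Gamma 6.529.
Geometric-mean thresholds: Delta √(6·7)=6.481, Zeta √(4·5)=4.472, Eta (min 1), Beta √(6·7)=6.481, Alpha √(2·3)=2.449, Gamma √(6·7)=6.481.
Each quota rounded against its threshold gives Delta 6, Zeta 5, Eta 1, Beta 6, Alpha 3, Gamma 7 (total 28).

Delta 6, Zeta 5, Eta 1, Beta 6, Alpha 3, Gamma 7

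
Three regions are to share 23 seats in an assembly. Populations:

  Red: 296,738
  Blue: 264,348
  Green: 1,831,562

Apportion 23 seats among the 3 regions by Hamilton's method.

Red 3, Blue 2, Green 18

Total 2392648; standard divisor 2392648/23 ≈ 104028.174.
Standard quotas: Red 2.8525, Blue 2.5411, Green 17.6064.
Lower quotas: Red 2, Blue 2, Green 17 (sum 21, leaving 2 seats).
Remainders in descending order: Red 0.8525, Green 0.6064, Blue 0.5411.
Largest remainders: Red, Green receive the extra seats.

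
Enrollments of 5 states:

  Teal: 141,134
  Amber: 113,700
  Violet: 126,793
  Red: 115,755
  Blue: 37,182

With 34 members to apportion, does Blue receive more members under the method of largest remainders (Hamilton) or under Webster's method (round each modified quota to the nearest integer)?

Hamilton

Hamilton: Teal 9, Amber 7, Violet 8, Red 7, Blue 3.
Webster: Teal 9, Amber 7, Violet 8, Red 8, Blue 2.
Blue gets 3 under Hamilton and 2 under Webster.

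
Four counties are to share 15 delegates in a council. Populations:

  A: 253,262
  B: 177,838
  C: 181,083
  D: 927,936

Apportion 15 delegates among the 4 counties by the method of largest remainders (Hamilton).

A: 2, B: 2, C: 2, D: 9

Total 1540119; standard divisor 1540119/15 ≈ 102674.6.
Standard quotas: A 2.4666, B 1.7321, C 1.7637, D 9.0376.
Lower quotas: A 2, B 1, C 1, D 9 (sum 13, leaving 2 seats).
Remainders in descending order: C 0.7637, B 0.7321, A 0.4666, D 0.0376.
Largest remainders: C, B receive the extra seats.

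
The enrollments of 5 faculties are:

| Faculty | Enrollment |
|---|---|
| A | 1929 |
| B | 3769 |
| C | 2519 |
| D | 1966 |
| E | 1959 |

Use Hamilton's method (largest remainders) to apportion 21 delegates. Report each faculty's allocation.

A 3, B 7, C 4, D 4, E 3

Total 12142; standard divisor 12142/21 ≈ 578.19.
Standard quotas: A 3.336, B 6.519, C 4.357, D 3.400, E 3.388.
Lower quotas: A 3, B 6, C 4, D 3, E 3 (sum 19, leaving 2 seats).
Remainders in descending order: B 0.519, D 0.400, E 0.388, C 0.357, A 0.336.
Largest remainders: B, D receive the extra seats.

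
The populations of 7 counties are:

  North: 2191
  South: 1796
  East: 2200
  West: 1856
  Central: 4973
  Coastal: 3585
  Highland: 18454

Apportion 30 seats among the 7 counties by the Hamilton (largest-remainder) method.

North=2, South=1, East=2, West=2, Central=4, Coastal=3, Highland=16

Standard divisor: 35055 ÷ 30 ≈ 1168.5.
Standard quotas: North 1.8751, South 1.5370, East 1.8828, West 1.5884, Central 4.2559, Coastal 3.0680, Highland 15.7929.
Lower quotas: North 1, South 1, East 1, West 1, Central 4, Coastal 3, Highland 15 (sum 26, leaving 4 seats).
Remainders in descending order: East 0.8828, North 0.8751, Highland 0.7929, West 0.5884, South 0.5370, Central 0.2559, Coastal 0.0680.
The surplus seats go to East, North, Highland, West.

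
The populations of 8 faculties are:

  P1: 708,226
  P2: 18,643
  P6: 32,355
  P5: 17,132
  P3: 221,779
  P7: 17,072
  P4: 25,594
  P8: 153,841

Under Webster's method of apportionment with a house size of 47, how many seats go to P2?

1

Standard divisor 1194642/47 ≈ 25417.915; standard quotas: P1 27.863, P2 0.733, P6 1.273, P5 0.674, P3 8.725, P7 0.672, P4 1.007, P8 6.052.
Rounding to the nearest integer gives 28, 1, 1, 1, 9, 1, 1, 6 = 48 seats, so the divisor must be adjusted.
With modified divisor 25900: modified quotas P1 27.345, P2 0.720, P6 1.249, P5 0.661, P3 8.563, P7 0.659, P4 0.988, P8 5.940.
Rounding to the nearest integer: P1 27, P2 1, P6 1, P5 1, P3 9, P7 1, P4 1, P8 6 (total 47).
P2 receives 1.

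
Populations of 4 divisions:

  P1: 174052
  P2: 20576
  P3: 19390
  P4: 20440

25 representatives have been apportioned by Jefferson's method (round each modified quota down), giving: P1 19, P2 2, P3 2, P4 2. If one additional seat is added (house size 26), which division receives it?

Priority for the next seat is population ÷ (current seats + 1).
Priorities: P1 8702.600, P2 6858.667, P3 6463.333, P4 6813.333.
Highest priority: P1.

P1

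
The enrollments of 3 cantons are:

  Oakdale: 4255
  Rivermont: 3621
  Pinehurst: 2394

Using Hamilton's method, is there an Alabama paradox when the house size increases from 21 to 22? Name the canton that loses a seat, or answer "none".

none

At 21 seats: Oakdale 9, Rivermont 7, Pinehurst 5.
At 22 seats: Oakdale 9, Rivermont 8, Pinehurst 5.
No canton's allocation decreased.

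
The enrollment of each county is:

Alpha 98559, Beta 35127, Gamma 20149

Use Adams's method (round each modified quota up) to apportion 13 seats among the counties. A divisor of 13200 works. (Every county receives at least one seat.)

With modified divisor 13200: modified quotas Alpha 7.467, Beta 2.661, Gamma 1.526.
Rounding up: Alpha 8, Beta 3, Gamma 2 (total 13).

Alpha: 8; Beta: 3; Gamma: 2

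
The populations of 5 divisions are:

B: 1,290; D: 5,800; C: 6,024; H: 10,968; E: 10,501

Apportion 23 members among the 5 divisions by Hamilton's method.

B 1, D 4, C 4, H 7, E 7

The standard divisor is 34583/23 ≈ 1503.609.
Standard quotas: B 0.8579, D 3.8574, C 4.0064, H 7.2945, E 6.9839.
Lower quotas: B 0, D 3, C 4, H 7, E 6 (sum 20, leaving 3 seats).
Remainders in descending order: E 0.9839, B 0.8579, D 0.8574, H 0.2945, C 0.0064.
The surplus seats go to E, B, D.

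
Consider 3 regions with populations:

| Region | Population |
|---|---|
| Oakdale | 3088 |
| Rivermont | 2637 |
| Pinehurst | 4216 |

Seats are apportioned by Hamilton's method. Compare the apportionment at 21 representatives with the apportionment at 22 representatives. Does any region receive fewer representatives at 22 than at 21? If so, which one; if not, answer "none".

At 21 seats: Oakdale 6, Rivermont 6, Pinehurst 9.
At 22 seats: Oakdale 7, Rivermont 6, Pinehurst 9.
No region's allocation decreased.

none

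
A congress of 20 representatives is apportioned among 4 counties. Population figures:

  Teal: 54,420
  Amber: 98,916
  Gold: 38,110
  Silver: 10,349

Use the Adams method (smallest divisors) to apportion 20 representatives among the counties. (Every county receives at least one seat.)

Standard divisor 201795/20 ≈ 10089.75; standard quotas: Teal 5.394, Amber 9.804, Gold 3.777, Silver 1.026.
Rounding up gives 6, 10, 4, 2 = 22 seats, so the divisor must be adjusted.
With modified divisor 10940: modified quotas Teal 4.974, Amber 9.042, Gold 3.484, Silver 0.946.
Rounding up: Teal 5, Amber 10, Gold 4, Silver 1 (total 20).

Teal: 5; Amber: 10; Gold: 4; Silver: 1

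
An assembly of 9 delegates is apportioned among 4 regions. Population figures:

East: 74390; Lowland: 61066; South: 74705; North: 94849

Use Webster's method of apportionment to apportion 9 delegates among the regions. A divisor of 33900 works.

East=2, Lowland=2, South=2, North=3

With modified divisor 33900: modified quotas East 2.194, Lowland 1.801, South 2.204, North 2.798.
Rounding to the nearest integer: East 2, Lowland 2, South 2, North 3 (total 9).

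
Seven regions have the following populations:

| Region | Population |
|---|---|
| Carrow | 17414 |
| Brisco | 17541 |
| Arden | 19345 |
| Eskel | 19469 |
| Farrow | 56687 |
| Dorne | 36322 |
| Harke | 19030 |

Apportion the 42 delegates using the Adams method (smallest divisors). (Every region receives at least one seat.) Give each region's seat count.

Standard divisor 185808/42 ≈ 4424; standard quotas: Carrow 3.936, Brisco 3.965, Arden 4.373, Eskel 4.401, Farrow 12.814, Dorne 8.210, Harke 4.302.
Rounding up gives 4, 4, 5, 5, 13, 9, 5 = 45 seats, so the divisor must be adjusted.
With modified divisor 4800: modified quotas Carrow 3.628, Brisco 3.654, Arden 4.030, Eskel 4.056, Farrow 11.810, Dorne 7.567, Harke 3.965.
Rounding up: Carrow 4, Brisco 4, Arden 5, Eskel 5, Farrow 12, Dorne 8, Harke 4 (total 42).

Carrow=4, Brisco=4, Arden=5, Eskel=5, Farrow=12, Dorne=8, Harke=4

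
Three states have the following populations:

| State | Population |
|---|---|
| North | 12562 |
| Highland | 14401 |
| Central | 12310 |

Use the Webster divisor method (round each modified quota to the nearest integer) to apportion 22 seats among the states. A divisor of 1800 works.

With modified divisor 1800: modified quotas North 6.979, Highland 8.001, Central 6.839.
Rounding to the nearest integer: North 7, Highland 8, Central 7 (total 22).

North: 7, Highland: 8, Central: 7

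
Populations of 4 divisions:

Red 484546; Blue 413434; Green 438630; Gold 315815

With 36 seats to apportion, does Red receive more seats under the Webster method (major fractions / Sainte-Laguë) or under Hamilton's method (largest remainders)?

Hamilton

Webster: Red 10, Blue 9, Green 10, Gold 7.
Hamilton: Red 11, Blue 9, Green 9, Gold 7.
Red gets 10 under Webster and 11 under Hamilton.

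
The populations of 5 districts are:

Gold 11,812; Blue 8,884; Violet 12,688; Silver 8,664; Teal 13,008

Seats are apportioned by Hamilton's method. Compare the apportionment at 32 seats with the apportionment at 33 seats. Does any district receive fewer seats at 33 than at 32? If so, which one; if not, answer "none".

none

At 32 seats: Gold 7, Blue 5, Violet 7, Silver 5, Teal 8.
At 33 seats: Gold 7, Blue 5, Violet 8, Silver 5, Teal 8.
No district's allocation decreased.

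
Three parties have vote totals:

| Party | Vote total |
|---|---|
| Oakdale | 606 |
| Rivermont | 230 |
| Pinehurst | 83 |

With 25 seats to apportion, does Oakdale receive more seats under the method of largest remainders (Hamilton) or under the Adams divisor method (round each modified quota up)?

Hamilton

Hamilton: Oakdale 17, Rivermont 6, Pinehurst 2.
Adams: Oakdale 16, Rivermont 6, Pinehurst 3.
Oakdale gets 17 under Hamilton and 16 under Adams.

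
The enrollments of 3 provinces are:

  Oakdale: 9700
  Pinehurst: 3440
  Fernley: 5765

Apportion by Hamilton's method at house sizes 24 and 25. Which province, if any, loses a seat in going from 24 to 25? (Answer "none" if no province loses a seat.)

Pinehurst

At 24 seats: Oakdale 12, Pinehurst 5, Fernley 7.
At 25 seats: Oakdale 13, Pinehurst 4, Fernley 8.
Pinehurst drops from 5 to 4.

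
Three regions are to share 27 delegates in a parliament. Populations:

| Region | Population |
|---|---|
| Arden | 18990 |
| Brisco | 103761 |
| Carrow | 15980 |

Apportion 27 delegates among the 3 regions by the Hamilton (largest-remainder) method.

Arden: 4; Brisco: 20; Carrow: 3

Total 138731; standard divisor 138731/27 ≈ 5138.185.
Standard quotas: Arden 3.6959, Brisco 20.1941, Carrow 3.1100.
Lower quotas: Arden 3, Brisco 20, Carrow 3 (sum 26, leaving 1 seat).
Remainders in descending order: Arden 0.6959, Brisco 0.1941, Carrow 0.1100.
The surplus seat goes to Arden.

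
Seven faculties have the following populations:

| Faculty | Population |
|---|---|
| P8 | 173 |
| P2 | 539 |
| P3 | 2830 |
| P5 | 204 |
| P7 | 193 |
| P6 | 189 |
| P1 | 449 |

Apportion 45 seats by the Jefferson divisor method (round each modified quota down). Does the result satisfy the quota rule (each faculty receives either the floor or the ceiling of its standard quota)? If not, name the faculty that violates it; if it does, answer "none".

Standard quotas: P8 1.701, P2 5.299, P3 27.824, P5 2.006, P7 1.898, P6 1.858, P1 4.414.
Jefferson allocation: P8 1, P2 5, P3 29, P5 2, P7 2, P6 2, P1 4.
P3 has quota 27.824 (lower 27, upper 28) but receives 29 — outside the quota interval.

P3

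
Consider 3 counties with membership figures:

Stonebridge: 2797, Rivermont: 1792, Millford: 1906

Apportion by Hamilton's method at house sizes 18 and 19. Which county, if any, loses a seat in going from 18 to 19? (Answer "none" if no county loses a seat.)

none

At 18 seats: Stonebridge 8, Rivermont 5, Millford 5.
At 19 seats: Stonebridge 8, Rivermont 5, Millford 6.
No county's allocation decreased.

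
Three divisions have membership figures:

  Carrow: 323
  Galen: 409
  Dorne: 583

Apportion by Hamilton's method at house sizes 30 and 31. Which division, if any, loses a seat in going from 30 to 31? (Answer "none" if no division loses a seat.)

Carrow

At 30 seats: Carrow 8, Galen 9, Dorne 13.
At 31 seats: Carrow 7, Galen 10, Dorne 14.
Carrow drops from 8 to 7.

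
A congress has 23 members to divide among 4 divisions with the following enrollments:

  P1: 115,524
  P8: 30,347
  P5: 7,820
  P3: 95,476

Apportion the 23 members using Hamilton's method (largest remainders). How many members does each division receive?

P1=10, P8=3, P5=1, P3=9

The standard divisor is 249167/23 ≈ 10833.348.
Standard quotas: P1 10.6637, P8 2.8013, P5 0.7218, P3 8.8132.
Lower quotas: P1 10, P8 2, P5 0, P3 8 (sum 20, leaving 3 seats).
Remainders in descending order: P3 0.8132, P8 0.8013, P5 0.7218, P1 0.6637.
Largest remainders: P3, P8, P5 receive the extra seats.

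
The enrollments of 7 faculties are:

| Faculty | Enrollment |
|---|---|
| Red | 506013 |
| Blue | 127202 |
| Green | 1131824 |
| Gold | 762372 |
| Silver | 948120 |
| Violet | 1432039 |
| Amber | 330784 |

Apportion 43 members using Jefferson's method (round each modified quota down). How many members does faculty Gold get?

6

Standard divisor 5238354/43 ≈ 121822.186; standard quotas: Red 4.154, Blue 1.044, Green 9.291, Gold 6.258, Silver 7.783, Violet 11.755, Amber 2.715.
Rounding down gives 4, 1, 9, 6, 7, 11, 2 = 40 seats, so the divisor must be adjusted.
With modified divisor 111700: modified quotas Red 4.530, Blue 1.139, Green 10.133, Gold 6.825, Silver 8.488, Violet 12.820, Amber 2.961.
Rounding down: Red 4, Blue 1, Green 10, Gold 6, Silver 8, Violet 12, Amber 2 (total 43).
Gold receives 6.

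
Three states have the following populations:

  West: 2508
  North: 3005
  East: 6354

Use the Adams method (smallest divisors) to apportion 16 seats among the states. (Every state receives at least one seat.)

West 4, North 4, East 8

Standard divisor 11867/16 ≈ 741.688; standard quotas: West 3.381, North 4.052, East 8.567.
Rounding up gives 4, 5, 9 = 18 seats, so the divisor must be adjusted.
With modified divisor 800: modified quotas West 3.135, North 3.756, East 7.942.
Rounding up: West 4, North 4, East 8 (total 16).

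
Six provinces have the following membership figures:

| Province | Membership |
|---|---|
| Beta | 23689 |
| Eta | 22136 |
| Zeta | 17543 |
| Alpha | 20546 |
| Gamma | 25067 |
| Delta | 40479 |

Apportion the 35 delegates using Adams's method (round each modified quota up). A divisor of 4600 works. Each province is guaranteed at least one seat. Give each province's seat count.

Beta=6; Eta=5; Zeta=4; Alpha=5; Gamma=6; Delta=9

With modified divisor 4600: modified quotas Beta 5.150, Eta 4.812, Zeta 3.814, Alpha 4.467, Gamma 5.449, Delta 8.800.
Rounding up: Beta 6, Eta 5, Zeta 4, Alpha 5, Gamma 6, Delta 9 (total 35).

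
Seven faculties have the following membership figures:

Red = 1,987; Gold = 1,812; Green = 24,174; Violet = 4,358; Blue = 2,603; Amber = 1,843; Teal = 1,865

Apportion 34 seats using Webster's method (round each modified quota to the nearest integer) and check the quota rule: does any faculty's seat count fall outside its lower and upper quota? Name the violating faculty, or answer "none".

Green

Standard quotas: Red 1.748, Gold 1.594, Green 21.270, Violet 3.834, Blue 2.290, Amber 1.622, Teal 1.641.
Webster allocation: Red 2, Gold 2, Green 20, Violet 4, Blue 2, Amber 2, Teal 2.
Green has quota 21.270 (lower 21, upper 22) but receives 20 — outside the quota interval.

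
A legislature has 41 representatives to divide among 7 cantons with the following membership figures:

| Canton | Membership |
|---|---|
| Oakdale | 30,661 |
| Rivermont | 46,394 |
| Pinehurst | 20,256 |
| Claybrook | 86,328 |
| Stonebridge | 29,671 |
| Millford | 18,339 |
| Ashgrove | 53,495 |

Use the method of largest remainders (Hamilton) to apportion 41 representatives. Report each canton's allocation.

Standard divisor: 285144 ÷ 41 ≈ 6954.732.
Standard quotas: Oakdale 4.4087, Rivermont 6.6709, Pinehurst 2.9125, Claybrook 12.4128, Stonebridge 4.2663, Millford 2.6369, Ashgrove 7.6919.
Lower quotas: Oakdale 4, Rivermont 6, Pinehurst 2, Claybrook 12, Stonebridge 4, Millford 2, Ashgrove 7 (sum 37, leaving 4 seats).
Remainders in descending order: Pinehurst 0.9125, Ashgrove 0.6919, Rivermont 0.6709, Millford 0.6369, Claybrook 0.4128, Oakdale 0.4087, Stonebridge 0.2663.
The surplus seats go to Pinehurst, Ashgrove, Rivermont, Millford.

Oakdale 4, Rivermont 7, Pinehurst 3, Claybrook 12, Stonebridge 4, Millford 3, Ashgrove 8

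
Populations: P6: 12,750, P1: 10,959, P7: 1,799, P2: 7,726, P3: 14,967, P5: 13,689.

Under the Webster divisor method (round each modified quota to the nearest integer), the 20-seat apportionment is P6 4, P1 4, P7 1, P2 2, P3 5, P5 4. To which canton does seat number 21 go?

P2

Priority for the next seat is population ÷ (current seats + 0.5).
Priorities: P6 2833.333, P1 2435.333, P7 1199.333, P2 3090.400, P3 2721.273, P5 3042.000.
Highest priority: P2.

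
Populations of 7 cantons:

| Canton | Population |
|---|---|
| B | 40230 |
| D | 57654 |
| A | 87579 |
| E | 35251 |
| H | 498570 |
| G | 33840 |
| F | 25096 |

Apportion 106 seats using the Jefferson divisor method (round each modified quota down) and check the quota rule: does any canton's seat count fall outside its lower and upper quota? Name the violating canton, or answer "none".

H

Standard quotas: B 5.480, D 7.853, A 11.929, E 4.801, H 67.909, G 4.609, F 3.418.
Jefferson allocation: B 5, D 8, A 12, E 4, H 70, G 4, F 3.
H has quota 67.909 (lower 67, upper 68) but receives 70 — outside the quota interval.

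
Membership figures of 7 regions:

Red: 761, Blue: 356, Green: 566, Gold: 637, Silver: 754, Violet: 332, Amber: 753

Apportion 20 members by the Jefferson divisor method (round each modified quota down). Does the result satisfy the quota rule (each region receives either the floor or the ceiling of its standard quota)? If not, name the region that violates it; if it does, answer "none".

none

Standard quotas: Red 3.660, Blue 1.712, Green 2.722, Gold 3.063, Silver 3.626, Violet 1.597, Amber 3.621.
Jefferson allocation: Red 4, Blue 1, Green 3, Gold 3, Silver 4, Violet 1, Amber 4.
Every allocation lies between the lower and upper quota.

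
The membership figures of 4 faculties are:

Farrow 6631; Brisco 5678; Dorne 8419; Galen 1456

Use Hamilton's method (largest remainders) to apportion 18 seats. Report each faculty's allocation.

Total 22184; standard divisor 22184/18 ≈ 1232.444.
Standard quotas: Farrow 5.3804, Brisco 4.6071, Dorne 6.8311, Galen 1.1814.
Lower quotas: Farrow 5, Brisco 4, Dorne 6, Galen 1 (sum 16, leaving 2 seats).
Remainders in descending order: Dorne 0.8311, Brisco 0.6071, Farrow 0.3804, Galen 0.1814.
The surplus seats go to Dorne, Brisco.

Farrow=5, Brisco=5, Dorne=7, Galen=1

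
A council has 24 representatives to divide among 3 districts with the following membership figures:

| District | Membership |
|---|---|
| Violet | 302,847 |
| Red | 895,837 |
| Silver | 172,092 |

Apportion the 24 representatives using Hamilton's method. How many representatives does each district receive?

Total 1370776; standard divisor 1370776/24 ≈ 57115.667.
Standard quotas: Violet 5.3023, Red 15.6846, Silver 3.0130.
Lower quotas: Violet 5, Red 15, Silver 3 (sum 23, leaving 1 seat).
Remainders in descending order: Red 0.6846, Violet 0.3023, Silver 0.0130.
The surplus seat goes to Red.

Violet=5, Red=16, Silver=3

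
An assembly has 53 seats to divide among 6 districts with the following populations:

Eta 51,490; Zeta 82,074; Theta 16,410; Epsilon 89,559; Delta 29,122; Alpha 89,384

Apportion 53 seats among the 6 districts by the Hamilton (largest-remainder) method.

Eta 8; Zeta 12; Theta 3; Epsilon 13; Delta 4; Alpha 13

Total 358039; standard divisor 358039/53 ≈ 6755.453.
Standard quotas: Eta 7.6220, Zeta 12.1493, Theta 2.4291, Epsilon 13.2573, Delta 4.3109, Alpha 13.2314.
Lower quotas: Eta 7, Zeta 12, Theta 2, Epsilon 13, Delta 4, Alpha 13 (sum 51, leaving 2 seats).
Remainders in descending order: Eta 0.6220, Theta 0.4291, Delta 0.3109, Epsilon 0.2573, Alpha 0.2314, Zeta 0.1493.
The surplus seats go to Eta, Theta.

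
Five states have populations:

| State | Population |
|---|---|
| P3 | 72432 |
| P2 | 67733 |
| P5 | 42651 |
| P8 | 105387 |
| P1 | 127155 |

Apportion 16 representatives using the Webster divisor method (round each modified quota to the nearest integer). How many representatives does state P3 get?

Standard divisor 415358/16 ≈ 25959.875; standard quotas: P3 2.790, P2 2.609, P5 1.643, P8 4.060, P1 4.898.
Rounding to the nearest integer gives 3, 3, 2, 4, 5 = 17 seats, so the divisor must be adjusted.
With modified divisor 27700: modified quotas P3 2.615, P2 2.445, P5 1.540, P8 3.805, P1 4.590.
Rounding to the nearest integer: P3 3, P2 2, P5 2, P8 4, P1 5 (total 16).
P3 receives 3.

3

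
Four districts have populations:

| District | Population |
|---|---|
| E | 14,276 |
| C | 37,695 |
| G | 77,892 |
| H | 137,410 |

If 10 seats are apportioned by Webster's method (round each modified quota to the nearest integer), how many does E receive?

Standard divisor 267273/10 ≈ 26727.3; standard quotas: E 0.534, C 1.410, G 2.914, H 5.141.
Rounding to the nearest integer gives E 1, C 1, G 3, H 5 — total 10, matching the house size, so no adjustment is needed.
E receives 1.

1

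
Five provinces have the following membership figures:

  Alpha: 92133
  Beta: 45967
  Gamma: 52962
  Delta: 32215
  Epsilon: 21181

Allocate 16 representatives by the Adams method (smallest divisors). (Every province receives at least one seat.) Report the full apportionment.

Standard divisor 244458/16 ≈ 15278.625; standard quotas: Alpha 6.030, Beta 3.009, Gamma 3.466, Delta 2.109, Epsilon 1.386.
Rounding up gives 7, 4, 4, 3, 2 = 20 seats, so the divisor must be adjusted.
With modified divisor 18000: modified quotas Alpha 5.119, Beta 2.554, Gamma 2.942, Delta 1.790, Epsilon 1.177.
Rounding up: Alpha 6, Beta 3, Gamma 3, Delta 2, Epsilon 2 (total 16).

Alpha=6, Beta=3, Gamma=3, Delta=2, Epsilon=2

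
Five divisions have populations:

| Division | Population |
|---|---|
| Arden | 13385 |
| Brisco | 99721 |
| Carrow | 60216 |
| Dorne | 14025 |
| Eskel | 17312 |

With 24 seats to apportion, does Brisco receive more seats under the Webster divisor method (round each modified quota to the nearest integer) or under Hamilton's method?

Hamilton

Webster: Arden 2, Brisco 11, Carrow 7, Dorne 2, Eskel 2.
Hamilton: Arden 1, Brisco 12, Carrow 7, Dorne 2, Eskel 2.
Brisco gets 11 under Webster and 12 under Hamilton.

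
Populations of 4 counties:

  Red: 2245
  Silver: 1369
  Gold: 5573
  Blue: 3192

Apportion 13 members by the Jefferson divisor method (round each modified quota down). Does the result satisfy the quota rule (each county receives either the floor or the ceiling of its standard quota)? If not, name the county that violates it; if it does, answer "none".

Standard quotas: Red 2.358, Silver 1.438, Gold 5.853, Blue 3.352.
Jefferson allocation: Red 2, Silver 1, Gold 6, Blue 4.
Every allocation lies between the lower and upper quota.

none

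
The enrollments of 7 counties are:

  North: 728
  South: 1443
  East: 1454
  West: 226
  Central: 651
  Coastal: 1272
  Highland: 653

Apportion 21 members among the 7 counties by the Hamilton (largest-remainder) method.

North 2, South 5, East 5, West 1, Central 2, Coastal 4, Highland 2

The standard divisor is 6427/21 ≈ 306.048.
Standard quotas: North 2.379, South 4.715, East 4.751, West 0.738, Central 2.127, Coastal 4.156, Highland 2.134.
Lower quotas: North 2, South 4, East 4, West 0, Central 2, Coastal 4, Highland 2 (sum 18, leaving 3 seats).
Remainders in descending order: East 0.751, West 0.738, South 0.715, North 0.379, Coastal 0.156, Highland 0.134, Central 0.127.
Largest remainders: East, West, South receive the extra seats.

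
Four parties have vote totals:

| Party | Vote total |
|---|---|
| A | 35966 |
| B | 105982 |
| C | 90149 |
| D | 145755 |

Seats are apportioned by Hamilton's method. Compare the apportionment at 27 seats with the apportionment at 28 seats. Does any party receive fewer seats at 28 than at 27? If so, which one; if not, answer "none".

At 27 seats: A 3, B 8, C 6, D 10.
At 28 seats: A 2, B 8, C 7, D 11.
A drops from 3 to 2.

A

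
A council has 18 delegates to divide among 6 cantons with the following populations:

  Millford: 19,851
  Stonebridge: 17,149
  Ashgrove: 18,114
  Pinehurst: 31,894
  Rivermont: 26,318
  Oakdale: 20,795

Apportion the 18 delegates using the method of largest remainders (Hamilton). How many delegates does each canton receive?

Standard divisor: 134121 ÷ 18 ≈ 7451.167.
Standard quotas: Millford 2.6641, Stonebridge 2.3015, Ashgrove 2.4310, Pinehurst 4.2804, Rivermont 3.5321, Oakdale 2.7908.
Lower quotas: Millford 2, Stonebridge 2, Ashgrove 2, Pinehurst 4, Rivermont 3, Oakdale 2 (sum 15, leaving 3 seats).
Remainders in descending order: Oakdale 0.7908, Millford 0.6641, Rivermont 0.5321, Ashgrove 0.4310, Stonebridge 0.3015, Pinehurst 0.2804.
The surplus seats go to Oakdale, Millford, Rivermont.

Millford 3, Stonebridge 2, Ashgrove 2, Pinehurst 4, Rivermont 4, Oakdale 3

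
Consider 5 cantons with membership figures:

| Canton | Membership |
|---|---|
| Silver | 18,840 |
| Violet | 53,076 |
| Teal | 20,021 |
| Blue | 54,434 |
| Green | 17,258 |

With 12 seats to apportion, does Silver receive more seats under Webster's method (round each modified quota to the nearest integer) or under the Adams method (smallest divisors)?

Webster: Silver 1, Violet 4, Teal 2, Blue 4, Green 1.
Adams: Silver 2, Violet 3, Teal 2, Blue 4, Green 1.
Silver gets 1 under Webster and 2 under Adams.

Adams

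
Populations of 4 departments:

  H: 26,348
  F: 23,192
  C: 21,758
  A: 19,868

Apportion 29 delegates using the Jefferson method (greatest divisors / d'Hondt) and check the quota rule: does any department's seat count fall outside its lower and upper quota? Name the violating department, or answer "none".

none

Standard quotas: H 8.381, F 7.377, C 6.921, A 6.320.
Jefferson allocation: H 9, F 7, C 7, A 6.
Every allocation lies between the lower and upper quota.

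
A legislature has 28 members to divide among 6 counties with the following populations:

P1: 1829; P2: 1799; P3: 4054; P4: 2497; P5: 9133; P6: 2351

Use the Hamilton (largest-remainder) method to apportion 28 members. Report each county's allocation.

P1 3; P2 2; P3 5; P4 3; P5 12; P6 3

The standard divisor is 21663/28 ≈ 773.679.
Standard quotas: P1 2.3640, P2 2.3253, P3 5.2399, P4 3.2274, P5 11.8046, P6 3.0387.
Lower quotas: P1 2, P2 2, P3 5, P4 3, P5 11, P6 3 (sum 26, leaving 2 seats).
Remainders in descending order: P5 0.8046, P1 0.3640, P2 0.3253, P3 0.2399, P4 0.2274, P6 0.0387.
Largest remainders: P5, P1 receive the extra seats.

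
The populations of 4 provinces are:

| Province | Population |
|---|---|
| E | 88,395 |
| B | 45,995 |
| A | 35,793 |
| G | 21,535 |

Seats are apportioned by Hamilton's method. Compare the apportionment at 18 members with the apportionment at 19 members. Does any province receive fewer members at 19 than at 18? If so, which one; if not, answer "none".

A

At 18 seats: E 8, B 4, A 4, G 2.
At 19 seats: E 9, B 5, A 3, G 2.
A drops from 4 to 3.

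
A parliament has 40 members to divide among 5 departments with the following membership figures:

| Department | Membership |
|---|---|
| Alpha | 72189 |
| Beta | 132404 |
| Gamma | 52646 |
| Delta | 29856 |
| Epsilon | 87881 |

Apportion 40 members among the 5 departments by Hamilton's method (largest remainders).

Total 374976; standard divisor 374976/40 ≈ 9374.4.
Standard quotas: Alpha 7.7007, Beta 14.1240, Gamma 5.6159, Delta 3.1848, Epsilon 9.3746.
Lower quotas: Alpha 7, Beta 14, Gamma 5, Delta 3, Epsilon 9 (sum 38, leaving 2 seats).
Remainders in descending order: Alpha 0.7007, Gamma 0.6159, Epsilon 0.3746, Delta 0.1848, Beta 0.1240.
Largest remainders: Alpha, Gamma receive the extra seats.

Alpha 8; Beta 14; Gamma 6; Delta 3; Epsilon 9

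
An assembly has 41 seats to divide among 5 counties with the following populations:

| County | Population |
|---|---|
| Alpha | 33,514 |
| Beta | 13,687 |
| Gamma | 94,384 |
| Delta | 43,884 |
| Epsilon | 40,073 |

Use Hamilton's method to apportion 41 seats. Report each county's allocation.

Alpha=6; Beta=3; Gamma=17; Delta=8; Epsilon=7

Standard divisor: 225542 ÷ 41 ≈ 5501.024.
Standard quotas: Alpha 6.0923, Beta 2.4881, Gamma 17.1575, Delta 7.9774, Epsilon 7.2846.
Lower quotas: Alpha 6, Beta 2, Gamma 17, Delta 7, Epsilon 7 (sum 39, leaving 2 seats).
Remainders in descending order: Delta 0.9774, Beta 0.4881, Epsilon 0.2846, Gamma 0.1575, Alpha 0.0923.
The surplus seats go to Delta, Beta.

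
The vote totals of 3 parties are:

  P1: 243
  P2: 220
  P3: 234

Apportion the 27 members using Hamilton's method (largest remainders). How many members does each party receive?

P1 9; P2 9; P3 9

Standard divisor: 697 ÷ 27 ≈ 25.815.
Standard quotas: P1 9.413, P2 8.522, P3 9.065.
Lower quotas: P1 9, P2 8, P3 9 (sum 26, leaving 1 seat).
Remainders in descending order: P2 0.522, P1 0.413, P3 0.065.
The surplus seat goes to P2.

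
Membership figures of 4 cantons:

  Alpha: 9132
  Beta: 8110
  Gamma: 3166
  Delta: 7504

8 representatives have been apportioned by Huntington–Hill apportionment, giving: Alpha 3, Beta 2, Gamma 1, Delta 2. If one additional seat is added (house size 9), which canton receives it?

Priority for the next seat is population ÷ (√(s·(s+1))).
Priorities: Alpha 2636.181, Beta 3310.894, Gamma 2238.700, Delta 3063.495.
Highest priority: Beta.

Beta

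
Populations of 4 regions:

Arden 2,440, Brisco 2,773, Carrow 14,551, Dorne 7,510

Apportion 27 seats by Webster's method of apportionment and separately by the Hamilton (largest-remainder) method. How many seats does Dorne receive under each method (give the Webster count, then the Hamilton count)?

7 and 8

Webster: Arden 2, Brisco 3, Carrow 15, Dorne 7.
Hamilton: Arden 2, Brisco 3, Carrow 14, Dorne 8.
Dorne gets 7 under Webster and 8 under Hamilton.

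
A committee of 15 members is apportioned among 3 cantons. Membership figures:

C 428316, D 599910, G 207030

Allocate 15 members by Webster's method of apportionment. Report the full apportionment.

C 5; D 7; G 3

Standard divisor 1235256/15 ≈ 82350.4; standard quotas: C 5.201, D 7.285, G 2.514.
Rounding to the nearest integer gives C 5, D 7, G 3 — total 15, matching the house size, so no adjustment is needed.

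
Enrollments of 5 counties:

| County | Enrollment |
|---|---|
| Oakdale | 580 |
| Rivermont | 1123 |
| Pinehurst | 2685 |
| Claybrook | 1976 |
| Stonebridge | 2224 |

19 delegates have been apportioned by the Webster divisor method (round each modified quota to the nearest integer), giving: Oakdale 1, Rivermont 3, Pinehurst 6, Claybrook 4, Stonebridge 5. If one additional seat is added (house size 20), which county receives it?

Claybrook

Priority for the next seat is population ÷ (current seats + 0.5).
Priorities: Oakdale 386.667, Rivermont 320.857, Pinehurst 413.077, Claybrook 439.111, Stonebridge 404.364.
Highest priority: Claybrook.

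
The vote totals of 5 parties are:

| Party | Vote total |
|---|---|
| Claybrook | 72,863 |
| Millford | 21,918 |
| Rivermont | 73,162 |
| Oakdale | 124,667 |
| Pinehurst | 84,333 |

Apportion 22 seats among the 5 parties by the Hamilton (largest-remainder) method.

Claybrook 4, Millford 2, Rivermont 4, Oakdale 7, Pinehurst 5

The standard divisor is 376943/22 ≈ 17133.773.
Standard quotas: Claybrook 4.2526, Millford 1.2792, Rivermont 4.2700, Oakdale 7.2761, Pinehurst 4.9220.
Lower quotas: Claybrook 4, Millford 1, Rivermont 4, Oakdale 7, Pinehurst 4 (sum 20, leaving 2 seats).
Remainders in descending order: Pinehurst 0.9220, Millford 0.2792, Oakdale 0.2761, Rivermont 0.2700, Claybrook 0.2526.
The surplus seats go to Pinehurst, Millford.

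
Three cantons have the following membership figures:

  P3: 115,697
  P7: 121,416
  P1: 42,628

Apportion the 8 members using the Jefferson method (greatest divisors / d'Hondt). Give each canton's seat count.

Standard divisor 279741/8 ≈ 34967.625; standard quotas: P3 3.309, P7 3.472, P1 1.219.
Rounding down gives 3, 3, 1 = 7 seats, so the divisor must be adjusted.
With modified divisor 29600: modified quotas P3 3.909, P7 4.102, P1 1.440.
Rounding down: P3 3, P7 4, P1 1 (total 8).

P3 3, P7 4, P1 1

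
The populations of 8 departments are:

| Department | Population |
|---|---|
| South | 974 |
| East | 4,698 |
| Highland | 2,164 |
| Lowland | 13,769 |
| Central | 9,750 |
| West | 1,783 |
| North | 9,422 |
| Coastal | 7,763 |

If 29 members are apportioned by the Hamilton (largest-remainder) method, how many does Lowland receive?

8

Standard divisor: 50323 ÷ 29 ≈ 1735.276.
Standard quotas: South 0.5613, East 2.7074, Highland 1.2471, Lowland 7.9348, Central 5.6187, West 1.0275, North 5.4297, Coastal 4.4736.
Lower quotas: South 0, East 2, Highland 1, Lowland 7, Central 5, West 1, North 5, Coastal 4 (sum 25, leaving 4 seats).
Remainders in descending order: Lowland 0.9348, East 0.7074, Central 0.6187, South 0.5613, Coastal 0.4736, North 0.4297, Highland 0.2471, West 0.0275.
The surplus seats go to Lowland, East, Central, South.
Lowland receives 8.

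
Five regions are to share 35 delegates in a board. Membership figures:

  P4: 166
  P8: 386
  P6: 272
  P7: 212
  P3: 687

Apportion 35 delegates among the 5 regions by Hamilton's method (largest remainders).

Standard divisor: 1723 ÷ 35 ≈ 49.229.
Standard quotas: P4 3.372, P8 7.841, P6 5.525, P7 4.306, P3 13.955.
Lower quotas: P4 3, P8 7, P6 5, P7 4, P3 13 (sum 32, leaving 3 seats).
Remainders in descending order: P3 0.955, P8 0.841, P6 0.525, P4 0.372, P7 0.306.
Largest remainders: P3, P8, P6 receive the extra seats.

P4: 3; P8: 8; P6: 6; P7: 4; P3: 14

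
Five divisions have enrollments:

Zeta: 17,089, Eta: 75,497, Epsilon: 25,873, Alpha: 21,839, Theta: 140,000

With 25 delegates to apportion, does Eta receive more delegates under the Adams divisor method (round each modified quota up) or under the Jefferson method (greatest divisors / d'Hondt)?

Jefferson

Adams: Zeta 2, Eta 6, Epsilon 3, Alpha 2, Theta 12.
Jefferson: Zeta 1, Eta 7, Epsilon 2, Alpha 2, Theta 13.
Eta gets 6 under Adams and 7 under Jefferson.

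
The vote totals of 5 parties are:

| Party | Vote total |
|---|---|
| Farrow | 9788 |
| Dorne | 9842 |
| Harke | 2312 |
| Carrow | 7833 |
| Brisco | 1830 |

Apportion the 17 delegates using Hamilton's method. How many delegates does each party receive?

Total 31605; standard divisor 31605/17 ≈ 1859.118.
Standard quotas: Farrow 5.2649, Dorne 5.2939, Harke 1.2436, Carrow 4.2133, Brisco 0.9843.
Lower quotas: Farrow 5, Dorne 5, Harke 1, Carrow 4, Brisco 0 (sum 15, leaving 2 seats).
Remainders in descending order: Brisco 0.9843, Dorne 0.2939, Farrow 0.2649, Harke 0.2436, Carrow 0.2133.
Largest remainders: Brisco, Dorne receive the extra seats.

Farrow 5, Dorne 6, Harke 1, Carrow 4, Brisco 1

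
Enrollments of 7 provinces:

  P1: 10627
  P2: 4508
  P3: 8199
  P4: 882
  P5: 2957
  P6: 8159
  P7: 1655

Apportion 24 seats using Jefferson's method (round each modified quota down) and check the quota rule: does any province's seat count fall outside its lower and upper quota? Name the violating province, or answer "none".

Standard quotas: P1 6.896, P2 2.925, P3 5.320, P4 0.572, P5 1.919, P6 5.294, P7 1.074.
Jefferson allocation: P1 7, P2 3, P3 6, P4 0, P5 2, P6 5, P7 1.
Every allocation lies between the lower and upper quota.

none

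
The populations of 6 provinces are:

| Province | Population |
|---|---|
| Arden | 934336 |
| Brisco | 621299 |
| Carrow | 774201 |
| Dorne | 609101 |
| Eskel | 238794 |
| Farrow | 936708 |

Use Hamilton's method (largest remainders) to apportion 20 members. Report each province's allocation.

Arden 4, Brisco 3, Carrow 4, Dorne 3, Eskel 1, Farrow 5

The standard divisor is 4114439/20 ≈ 205721.95.
Standard quotas: Arden 4.5417, Brisco 3.0201, Carrow 3.7633, Dorne 2.9608, Eskel 1.1608, Farrow 4.5533.
Lower quotas: Arden 4, Brisco 3, Carrow 3, Dorne 2, Eskel 1, Farrow 4 (sum 17, leaving 3 seats).
Remainders in descending order: Dorne 0.9608, Carrow 0.7633, Farrow 0.5533, Arden 0.5417, Eskel 0.1608, Brisco 0.0201.
Largest remainders: Dorne, Carrow, Farrow receive the extra seats.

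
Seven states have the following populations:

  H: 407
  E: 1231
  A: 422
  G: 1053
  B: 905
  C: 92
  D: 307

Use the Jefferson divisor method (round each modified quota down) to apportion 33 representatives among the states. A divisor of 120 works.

With modified divisor 120: modified quotas H 3.392, E 10.258, A 3.517, G 8.775, B 7.542, C 0.767, D 2.558.
Rounding down: H 3, E 10, A 3, G 8, B 7, C 0, D 2 (total 33).

H=3, E=10, A=3, G=8, B=7, C=0, D=2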